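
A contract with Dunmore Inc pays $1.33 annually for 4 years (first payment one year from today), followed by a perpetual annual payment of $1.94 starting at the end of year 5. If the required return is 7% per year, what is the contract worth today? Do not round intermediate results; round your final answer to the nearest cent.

$25.65

PV of 4-year annuity: $1.33 × [1 − (1+0.07)^−4] / 0.07 = 4.50499
Perpetuity value at year 4: $1.94 / 0.07 = 27.71429
PV of perpetuity: 27.71429 / (1+0.07)^4 = 21.14310
Total PV = 4.50499 + 21.14310 = 25.64809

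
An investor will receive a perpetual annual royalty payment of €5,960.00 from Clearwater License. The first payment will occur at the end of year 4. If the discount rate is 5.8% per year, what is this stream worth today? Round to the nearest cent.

€86768.33

Value at end of year 3: C / r = €5,960.00 / 0.058 = €102,758.6207
Discount to today: PV = €102,758.6207 / (1 + 0.058)^3 = €102,758.6207 / 1.184287 = €86,768.33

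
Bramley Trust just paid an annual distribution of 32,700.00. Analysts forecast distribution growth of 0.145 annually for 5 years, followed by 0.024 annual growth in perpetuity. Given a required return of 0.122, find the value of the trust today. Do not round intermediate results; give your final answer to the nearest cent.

552001.90

D_1 = 37441.50000
D_2 = 42870.51750
D_3 = 49086.74254
D_4 = 56204.32021
D_5 = 64353.94664
Terminal value at year 5: TV = D_5×(1+g_2)/(r−g_2) = 65898.44135/0.098 = 672433.07505
P_0 = D_1/(1+r)^1 + D_2/(1+r)^2 + D_3/(1+r)^3 + D_4/(1+r)^4 + D_5/(1+r)^5 + TV/(1+r)^5
    = 33370.32086 + 34054.38269 + 34752.46719 + 35464.86179 + 36191.85985 + 378168.00493 = 552001.89730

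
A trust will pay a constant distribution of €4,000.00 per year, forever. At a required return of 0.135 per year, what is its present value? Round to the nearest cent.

€29629.63

Level perpetuity: PV = C / r = €4,000.00 / 0.135 = €29,629.63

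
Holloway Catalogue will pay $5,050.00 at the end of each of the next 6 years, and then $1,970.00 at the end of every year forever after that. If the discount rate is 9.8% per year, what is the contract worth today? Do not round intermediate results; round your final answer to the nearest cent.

PV of 6-year annuity: $5,050.00 × [1 − (1+0.098)^−6] / 0.098 = 22123.57567
Perpetuity value at year 6: $1,970.00 / 0.098 = 20102.04082
PV of perpetuity: 20102.04082 / (1+0.098)^6 = 11471.65585
Total PV = 22123.57567 + 11471.65585 = 33595.23152

$33595.23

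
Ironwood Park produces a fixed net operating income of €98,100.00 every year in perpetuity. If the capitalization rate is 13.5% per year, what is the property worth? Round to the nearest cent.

€726666.67

Level perpetuity: PV = C / r = €98,100.00 / 0.135 = €726,666.67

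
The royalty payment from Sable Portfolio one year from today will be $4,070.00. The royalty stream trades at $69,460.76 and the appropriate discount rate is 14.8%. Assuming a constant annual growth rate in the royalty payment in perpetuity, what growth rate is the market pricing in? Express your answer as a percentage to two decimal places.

P = D₁/(r−g) ⇒ g = r − D₁/P = 0.148 − $4,070.00/$69,460.76 = 0.089406

8.94%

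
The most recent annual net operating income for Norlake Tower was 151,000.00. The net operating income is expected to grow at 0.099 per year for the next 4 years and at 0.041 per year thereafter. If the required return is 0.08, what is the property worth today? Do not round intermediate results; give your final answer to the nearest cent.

4952778.09

D_1 = 165949.00000
D_2 = 182377.95100
D_3 = 200433.36815
D_4 = 220276.27160
Terminal value at year 4: TV = D_4×(1+g_2)/(r−g_2) = 229307.59873/0.039 = 5879682.01875
P_0 = D_1/(1+r)^1 + D_2/(1+r)^2 + D_3/(1+r)^3 + D_4/(1+r)^4 + TV/(1+r)^4
    = 153656.48148 + 156359.69736 + 159110.46981 + 161909.63549 + 4321741.80873 = 4952778.09287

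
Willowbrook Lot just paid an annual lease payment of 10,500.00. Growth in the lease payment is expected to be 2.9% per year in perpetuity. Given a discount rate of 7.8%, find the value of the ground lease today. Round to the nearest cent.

D₁ = D₀ × (1 + g) = 10,500.00 × 1.029 = 10,804.5000
Growing perpetuity: P = D₁ / (r − g) = 10,804.5000 / (0.078 − 0.029) = 220,500.00

220500.00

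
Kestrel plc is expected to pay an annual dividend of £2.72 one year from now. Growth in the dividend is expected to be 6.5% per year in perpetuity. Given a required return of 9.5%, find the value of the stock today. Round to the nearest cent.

Growing perpetuity: P = D₁ / (r − g) = £2.7200 / (0.095 − 0.065) = £90.67

£90.67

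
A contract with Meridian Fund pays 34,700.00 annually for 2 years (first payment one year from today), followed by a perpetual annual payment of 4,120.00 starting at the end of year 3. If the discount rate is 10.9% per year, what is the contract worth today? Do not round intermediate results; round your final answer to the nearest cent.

PV of 2-year annuity: 34,700.00 × [1 − (1+0.109)^−2] / 0.109 = 59503.56173
Perpetuity value at year 2: 4,120.00 / 0.109 = 37798.16514
PV of perpetuity: 37798.16514 / (1+0.109)^2 = 30733.18893
Total PV = 59503.56173 + 30733.18893 = 90236.75066

90236.75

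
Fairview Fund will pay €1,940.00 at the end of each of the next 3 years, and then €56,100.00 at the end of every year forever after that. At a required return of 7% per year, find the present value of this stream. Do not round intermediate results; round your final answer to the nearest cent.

€659295.61

PV of 3-year annuity: €1,940.00 × [1 − (1+0.07)^−3] / 0.07 = 5091.17313
Perpetuity value at year 3: €56,100.00 / 0.07 = 801428.57143
PV of perpetuity: 801428.57143 / (1+0.07)^3 = 654204.44134
Total PV = 5091.17313 + 654204.44134 = 659295.61446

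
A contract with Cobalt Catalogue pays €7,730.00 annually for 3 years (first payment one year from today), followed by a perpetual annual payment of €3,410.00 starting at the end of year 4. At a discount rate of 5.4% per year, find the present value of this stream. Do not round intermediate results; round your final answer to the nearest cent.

PV of 3-year annuity: €7,730.00 × [1 − (1+0.054)^−3] / 0.054 = 20893.91623
Perpetuity value at year 3: €3,410.00 / 0.054 = 63148.14815
PV of perpetuity: 63148.14815 / (1+0.054)^3 = 53931.03892
Total PV = 20893.91623 + 53931.03892 = 74824.95515

€74824.96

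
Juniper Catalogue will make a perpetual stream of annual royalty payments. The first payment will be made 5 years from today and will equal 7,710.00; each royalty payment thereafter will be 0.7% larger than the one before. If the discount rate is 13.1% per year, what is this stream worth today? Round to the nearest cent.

37999.88

Value at end of year 4: C₁ / (r − g) = 7,710.00 / (0.131 − 0.007) = 62,177.4194
Discount to today: PV = 62,177.4194 / (1 + 0.131)^4 = 62,177.4194 / 1.636253 = 37,999.88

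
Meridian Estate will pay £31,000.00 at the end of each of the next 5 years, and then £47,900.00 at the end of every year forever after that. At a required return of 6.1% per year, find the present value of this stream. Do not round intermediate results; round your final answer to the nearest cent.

PV of 5-year annuity: £31,000.00 × [1 − (1+0.061)^−5] / 0.061 = 130228.80251
Perpetuity value at year 5: £47,900.00 / 0.061 = 785245.90164
PV of perpetuity: 785245.90164 / (1+0.061)^5 = 584021.39712
Total PV = 130228.80251 + 584021.39712 = 714250.19963

£714250.20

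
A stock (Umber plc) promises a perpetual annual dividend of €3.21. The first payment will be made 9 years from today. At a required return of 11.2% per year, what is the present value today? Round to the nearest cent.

€12.26

Value at end of year 8: C / r = €3.21 / 0.112 = €28.6607
Discount to today: PV = €28.6607 / (1 + 0.112)^8 = €28.6607 / 2.337967 = €12.26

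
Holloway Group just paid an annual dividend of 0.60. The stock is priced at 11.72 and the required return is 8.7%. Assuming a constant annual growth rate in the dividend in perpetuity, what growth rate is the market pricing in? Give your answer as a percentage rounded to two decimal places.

3.41%

P = D₀(1+g)/(r−g) ⇒ P(r−g) = D₀(1+g) ⇒ g(P+D₀) = P·r − D₀
g = (P·r − D₀)/(P + D₀) = (11.72×0.087 − 0.60) / (11.72 + 0.60) = 0.034062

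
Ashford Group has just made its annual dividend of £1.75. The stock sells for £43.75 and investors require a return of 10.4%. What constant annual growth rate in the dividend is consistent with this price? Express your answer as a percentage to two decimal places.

6.15%

P = D₀(1+g)/(r−g) ⇒ P(r−g) = D₀(1+g) ⇒ g(P+D₀) = P·r − D₀
g = (P·r − D₀)/(P + D₀) = (£43.75×0.104 − £1.75) / (£43.75 + £1.75) = 0.061538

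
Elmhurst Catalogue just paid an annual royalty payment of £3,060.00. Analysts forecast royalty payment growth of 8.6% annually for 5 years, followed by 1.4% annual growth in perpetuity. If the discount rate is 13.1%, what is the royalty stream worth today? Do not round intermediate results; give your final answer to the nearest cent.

D_1 = 3323.16000
D_2 = 3608.95176
D_3 = 3919.32161
D_4 = 4256.38327
D_5 = 4622.43223
Terminal value at year 5: TV = D_5×(1+g_2)/(r−g_2) = 4687.14628/0.117 = 40061.07934
P_0 = D_1/(1+r)^1 + D_2/(1+r)^2 + D_3/(1+r)^3 + D_4/(1+r)^4 + D_5/(1+r)^5 + TV/(1+r)^5
    = 2938.24934 + 2821.34286 + 2709.08784 + 2601.29920 + 2497.79923 + 21647.59336 = 35215.37184

£35215.37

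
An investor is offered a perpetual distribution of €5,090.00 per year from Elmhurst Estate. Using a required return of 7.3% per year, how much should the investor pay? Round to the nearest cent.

€69726.03

Level perpetuity: PV = C / r = €5,090.00 / 0.073 = €69,726.03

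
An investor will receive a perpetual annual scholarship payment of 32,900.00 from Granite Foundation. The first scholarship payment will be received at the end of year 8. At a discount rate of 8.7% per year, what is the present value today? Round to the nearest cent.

Value at end of year 7: C / r = 32,900.00 / 0.087 = 378,160.9195
Discount to today: PV = 378,160.9195 / (1 + 0.087)^7 = 378,160.9195 / 1.793109 = 210,896.73

210896.73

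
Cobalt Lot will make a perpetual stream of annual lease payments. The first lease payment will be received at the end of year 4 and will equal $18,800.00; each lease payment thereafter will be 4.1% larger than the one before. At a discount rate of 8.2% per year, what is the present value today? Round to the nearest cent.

Value at end of year 3: C₁ / (r − g) = $18,800.00 / (0.082 − 0.041) = $458,536.5854
Discount to today: PV = $458,536.5854 / (1 + 0.082)^3 = $458,536.5854 / 1.266723 = $361,986.36

$361986.36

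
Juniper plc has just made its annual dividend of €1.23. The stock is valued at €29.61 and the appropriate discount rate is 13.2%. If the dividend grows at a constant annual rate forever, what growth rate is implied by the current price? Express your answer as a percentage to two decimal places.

P = D₀(1+g)/(r−g) ⇒ P(r−g) = D₀(1+g) ⇒ g(P+D₀) = P·r − D₀
g = (P·r − D₀)/(P + D₀) = (€29.61×0.132 − €1.23) / (€29.61 + €1.23) = 0.086852

8.69%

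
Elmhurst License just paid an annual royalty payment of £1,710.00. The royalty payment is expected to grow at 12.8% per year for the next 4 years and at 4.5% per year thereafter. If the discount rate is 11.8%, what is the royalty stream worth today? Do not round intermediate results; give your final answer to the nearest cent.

£32360.72

D_1 = 1928.88000
D_2 = 2175.77664
D_3 = 2454.27605
D_4 = 2768.42338
Terminal value at year 4: TV = D_4×(1+g_2)/(r−g_2) = 2893.00244/0.073 = 39630.17036
P_0 = D_1/(1+r)^1 + D_2/(1+r)^2 + D_3/(1+r)^3 + D_4/(1+r)^4 + TV/(1+r)^4
    = 1725.29517 + 1740.72715 + 1756.29716 + 1772.00644 + 25366.39349 = 32360.71940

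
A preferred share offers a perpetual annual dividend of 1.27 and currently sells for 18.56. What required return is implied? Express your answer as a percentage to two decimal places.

6.84%

P = C/r ⇒ r = C/P = 1.27/18.56 = 0.068427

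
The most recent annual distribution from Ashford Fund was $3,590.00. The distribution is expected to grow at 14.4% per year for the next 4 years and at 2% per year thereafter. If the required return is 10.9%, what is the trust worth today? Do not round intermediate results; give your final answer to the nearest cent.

D_1 = 4106.96000
D_2 = 4698.36224
D_3 = 5374.92640
D_4 = 6148.91580
Terminal value at year 4: TV = D_4×(1+g_2)/(r−g_2) = 6271.89412/0.089 = 70470.72046
P_0 = D_1/(1+r)^1 + D_2/(1+r)^2 + D_3/(1+r)^3 + D_4/(1+r)^4 + TV/(1+r)^4
    = 3703.30027 + 3820.17629 + 3940.74092 + 4065.11056 + 46588.90755 = 62118.23559

$62118.24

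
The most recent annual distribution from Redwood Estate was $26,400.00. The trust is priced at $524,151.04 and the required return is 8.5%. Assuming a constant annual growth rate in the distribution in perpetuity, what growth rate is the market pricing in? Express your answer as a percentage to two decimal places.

3.30%

P = D₀(1+g)/(r−g) ⇒ P(r−g) = D₀(1+g) ⇒ g(P+D₀) = P·r − D₀
g = (P·r − D₀)/(P + D₀) = ($524,151.04×0.085 − $26,400.00) / ($524,151.04 + $26,400.00) = 0.032972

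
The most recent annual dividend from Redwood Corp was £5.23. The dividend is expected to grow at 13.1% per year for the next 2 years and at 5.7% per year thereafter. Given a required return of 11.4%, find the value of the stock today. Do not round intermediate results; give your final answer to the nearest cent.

D_1 = 5.91513
D_2 = 6.69001
Terminal value at year 2: TV = D_2×(1+g_2)/(r−g_2) = 7.07134/0.057 = 124.05864
P_0 = D_1/(1+r)^1 + D_2/(1+r)^2 + TV/(1+r)^2
    = 5.30981 + 5.39084 + 99.96700 = 110.66765

£110.67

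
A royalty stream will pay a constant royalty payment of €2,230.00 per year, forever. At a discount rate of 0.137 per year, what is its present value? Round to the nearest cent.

€16277.37

Level perpetuity: PV = C / r = €2,230.00 / 0.137 = €16,277.37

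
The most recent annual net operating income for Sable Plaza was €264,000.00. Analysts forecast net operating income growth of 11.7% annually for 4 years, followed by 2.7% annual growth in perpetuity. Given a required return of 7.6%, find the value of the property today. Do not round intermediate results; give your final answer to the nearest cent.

€7586518.86

D_1 = 294888.00000
D_2 = 329389.89600
D_3 = 367928.51383
D_4 = 410976.14995
Terminal value at year 4: TV = D_4×(1+g_2)/(r−g_2) = 422072.50600/0.049 = 8613724.61222
P_0 = D_1/(1+r)^1 + D_2/(1+r)^2 + D_3/(1+r)^3 + D_4/(1+r)^4 + TV/(1+r)^4
    = 274059.47955 + 284502.26641 + 295342.96616 + 306596.74089 + 6426017.40599 = 7586518.85900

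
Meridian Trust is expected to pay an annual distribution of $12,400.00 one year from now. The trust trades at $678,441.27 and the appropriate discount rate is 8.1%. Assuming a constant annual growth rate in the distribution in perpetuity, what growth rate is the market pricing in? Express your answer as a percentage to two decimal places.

6.27%

P = D₁/(r−g) ⇒ g = r − D₁/P = 0.081 − $12,400.00/$678,441.27 = 0.062723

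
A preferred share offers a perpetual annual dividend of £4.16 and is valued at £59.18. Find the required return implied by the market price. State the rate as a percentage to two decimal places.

P = C/r ⇒ r = C/P = £4.16/£59.18 = 0.070294

7.03%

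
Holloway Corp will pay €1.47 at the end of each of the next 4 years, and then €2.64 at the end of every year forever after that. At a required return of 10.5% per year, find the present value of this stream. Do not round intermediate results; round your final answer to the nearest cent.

PV of 4-year annuity: €1.47 × [1 − (1+0.105)^−4] / 0.105 = 4.60971
Perpetuity value at year 4: €2.64 / 0.105 = 25.14286
PV of perpetuity: 25.14286 / (1+0.105)^4 = 16.86419
Total PV = 4.60971 + 16.86419 = 21.47390

€21.47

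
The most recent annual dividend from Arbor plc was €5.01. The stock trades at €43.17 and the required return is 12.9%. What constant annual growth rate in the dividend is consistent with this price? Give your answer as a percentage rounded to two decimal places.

P = D₀(1+g)/(r−g) ⇒ P(r−g) = D₀(1+g) ⇒ g(P+D₀) = P·r − D₀
g = (P·r − D₀)/(P + D₀) = (€43.17×0.129 − €5.01) / (€43.17 + €5.01) = 0.011601

1.16%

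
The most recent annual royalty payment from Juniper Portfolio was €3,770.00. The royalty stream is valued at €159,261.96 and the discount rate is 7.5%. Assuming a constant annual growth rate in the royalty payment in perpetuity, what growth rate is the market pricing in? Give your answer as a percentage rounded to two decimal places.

P = D₀(1+g)/(r−g) ⇒ P(r−g) = D₀(1+g) ⇒ g(P+D₀) = P·r − D₀
g = (P·r − D₀)/(P + D₀) = (€159,261.96×0.075 − €3,770.00) / (€159,261.96 + €3,770.00) = 0.050141

5.01%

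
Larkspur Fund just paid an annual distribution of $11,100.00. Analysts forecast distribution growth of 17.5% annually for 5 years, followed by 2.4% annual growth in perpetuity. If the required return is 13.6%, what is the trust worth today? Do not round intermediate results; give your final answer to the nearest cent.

D_1 = 13042.50000
D_2 = 15324.93750
D_3 = 18006.80156
D_4 = 21157.99184
D_5 = 24860.64041
Terminal value at year 5: TV = D_5×(1+g_2)/(r−g_2) = 25457.29578/0.112 = 227297.28372
P_0 = D_1/(1+r)^1 + D_2/(1+r)^2 + D_3/(1+r)^3 + D_4/(1+r)^4 + D_5/(1+r)^5 + TV/(1+r)^5
    = 11481.07394 + 11875.23053 + 12282.91890 + 12704.60362 + 13140.76519 + 120144.13886 = 181628.73104

$181628.73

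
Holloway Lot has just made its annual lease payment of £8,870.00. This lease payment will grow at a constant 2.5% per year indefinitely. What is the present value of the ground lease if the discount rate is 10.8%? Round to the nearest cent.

£109539.16

D₁ = D₀ × (1 + g) = £8,870.00 × 1.025 = £9,091.7500
Growing perpetuity: P = D₁ / (r − g) = £9,091.7500 / (0.108 − 0.025) = £109,539.16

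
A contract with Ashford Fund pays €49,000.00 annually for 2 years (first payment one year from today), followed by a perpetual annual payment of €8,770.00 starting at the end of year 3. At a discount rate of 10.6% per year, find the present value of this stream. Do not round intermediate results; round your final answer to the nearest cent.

€151998.35

PV of 2-year annuity: €49,000.00 × [1 − (1+0.106)^−2] / 0.106 = 84361.48053
Perpetuity value at year 2: €8,770.00 / 0.106 = 82735.84906
PV of perpetuity: 82735.84906 / (1+0.106)^2 = 67636.86570
Total PV = 84361.48053 + 67636.86570 = 151998.34624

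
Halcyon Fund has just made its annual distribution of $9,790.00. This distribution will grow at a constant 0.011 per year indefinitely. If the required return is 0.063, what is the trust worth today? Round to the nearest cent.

$190340.19

D₁ = D₀ × (1 + g) = $9,790.00 × 1.011 = $9,897.6900
Growing perpetuity: P = D₁ / (r − g) = $9,897.6900 / (0.063 − 0.011) = $190,340.19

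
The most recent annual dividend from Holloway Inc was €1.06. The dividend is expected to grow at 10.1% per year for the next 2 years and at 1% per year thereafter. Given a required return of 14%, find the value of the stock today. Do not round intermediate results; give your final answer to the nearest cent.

€9.69

D_1 = 1.16706
D_2 = 1.28493
Terminal value at year 2: TV = D_2×(1+g_2)/(r−g_2) = 1.29778/0.13 = 9.98294
P_0 = D_1/(1+r)^1 + D_2/(1+r)^2 + TV/(1+r)^2
    = 1.02374 + 0.98871 + 7.68155 = 9.69400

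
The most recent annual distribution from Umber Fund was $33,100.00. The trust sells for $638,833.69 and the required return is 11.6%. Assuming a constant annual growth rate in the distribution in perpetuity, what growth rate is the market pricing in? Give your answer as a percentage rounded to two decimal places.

6.10%

P = D₀(1+g)/(r−g) ⇒ P(r−g) = D₀(1+g) ⇒ g(P+D₀) = P·r − D₀
g = (P·r − D₀)/(P + D₀) = ($638,833.69×0.116 − $33,100.00) / ($638,833.69 + $33,100.00) = 0.061025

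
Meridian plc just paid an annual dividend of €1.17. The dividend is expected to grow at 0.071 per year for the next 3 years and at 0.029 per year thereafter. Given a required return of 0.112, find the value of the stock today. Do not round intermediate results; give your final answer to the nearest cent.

D_1 = 1.25307
D_2 = 1.34204
D_3 = 1.43732
Terminal value at year 3: TV = D_3×(1+g_2)/(r−g_2) = 1.47901/0.083 = 17.81934
P_0 = D_1/(1+r)^1 + D_2/(1+r)^2 + D_3/(1+r)^3 + TV/(1+r)^3
    = 1.12686 + 1.08531 + 1.04530 + 12.95917 = 16.21664

€16.22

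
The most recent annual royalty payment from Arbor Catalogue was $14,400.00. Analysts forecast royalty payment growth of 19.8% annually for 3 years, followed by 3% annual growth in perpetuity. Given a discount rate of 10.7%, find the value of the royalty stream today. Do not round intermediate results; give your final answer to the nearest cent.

D_1 = 17251.20000
D_2 = 20666.93760
D_3 = 24758.99124
Terminal value at year 3: TV = D_3×(1+g_2)/(r−g_2) = 25501.76098/0.077 = 331191.70107
P_0 = D_1/(1+r)^1 + D_2/(1+r)^2 + D_3/(1+r)^3 + TV/(1+r)^3
    = 15583.73984 + 16864.78801 + 18251.14366 + 244138.67496 = 294838.34647

$294838.35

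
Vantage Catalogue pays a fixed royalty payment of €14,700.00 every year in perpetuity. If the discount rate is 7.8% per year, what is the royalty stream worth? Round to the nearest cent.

Level perpetuity: PV = C / r = €14,700.00 / 0.078 = €188,461.54

€188461.54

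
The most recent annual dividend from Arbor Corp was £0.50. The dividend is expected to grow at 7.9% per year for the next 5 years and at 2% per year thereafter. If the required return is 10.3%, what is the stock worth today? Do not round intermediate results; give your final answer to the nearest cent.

D_1 = 0.53950
D_2 = 0.58212
D_3 = 0.62811
D_4 = 0.67773
D_5 = 0.73127
Terminal value at year 5: TV = D_5×(1+g_2)/(r−g_2) = 0.74589/0.083 = 8.98668
P_0 = D_1/(1+r)^1 + D_2/(1+r)^2 + D_3/(1+r)^3 + D_4/(1+r)^4 + D_5/(1+r)^5 + TV/(1+r)^5
    = 0.48912 + 0.47848 + 0.46807 + 0.45788 + 0.44792 + 5.50455 = 7.84602

£7.85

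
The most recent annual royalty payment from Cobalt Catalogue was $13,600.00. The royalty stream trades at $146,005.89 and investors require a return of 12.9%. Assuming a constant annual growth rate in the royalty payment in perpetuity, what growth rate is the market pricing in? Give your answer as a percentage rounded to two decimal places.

3.28%

P = D₀(1+g)/(r−g) ⇒ P(r−g) = D₀(1+g) ⇒ g(P+D₀) = P·r − D₀
g = (P·r − D₀)/(P + D₀) = ($146,005.89×0.129 − $13,600.00) / ($146,005.89 + $13,600.00) = 0.032798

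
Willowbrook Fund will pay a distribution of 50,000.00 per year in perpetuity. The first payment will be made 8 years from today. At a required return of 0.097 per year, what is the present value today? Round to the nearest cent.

Value at end of year 7: C / r = 50,000.00 / 0.097 = 515,463.9175
Discount to today: PV = 515,463.9175 / (1 + 0.097)^7 = 515,463.9175 / 1.911817 = 269,619.86

269619.86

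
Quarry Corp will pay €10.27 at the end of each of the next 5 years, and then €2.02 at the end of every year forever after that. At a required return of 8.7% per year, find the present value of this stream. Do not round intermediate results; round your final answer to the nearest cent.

PV of 5-year annuity: €10.27 × [1 − (1+0.087)^−5] / 0.087 = 40.25961
Perpetuity value at year 5: €2.02 / 0.087 = 23.21839
PV of perpetuity: 23.21839 / (1+0.087)^5 = 15.29975
Total PV = 40.25961 + 15.29975 = 55.55937

€55.56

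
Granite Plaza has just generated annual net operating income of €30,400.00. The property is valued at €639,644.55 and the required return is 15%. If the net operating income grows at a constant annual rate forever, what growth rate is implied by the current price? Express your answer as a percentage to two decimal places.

P = D₀(1+g)/(r−g) ⇒ P(r−g) = D₀(1+g) ⇒ g(P+D₀) = P·r − D₀
g = (P·r − D₀)/(P + D₀) = (€639,644.55×0.15 − €30,400.00) / (€639,644.55 + €30,400.00) = 0.097824

9.78%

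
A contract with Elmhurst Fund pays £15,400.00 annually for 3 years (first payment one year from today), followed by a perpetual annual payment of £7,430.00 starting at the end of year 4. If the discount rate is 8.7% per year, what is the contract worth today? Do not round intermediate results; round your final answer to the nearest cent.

£105685.07

PV of 3-year annuity: £15,400.00 × [1 − (1+0.087)^−3] / 0.087 = 39191.30690
Perpetuity value at year 3: £7,430.00 / 0.087 = 85402.29885
PV of perpetuity: 85402.29885 / (1+0.087)^3 = 66493.76572
Total PV = 39191.30690 + 66493.76572 = 105685.07262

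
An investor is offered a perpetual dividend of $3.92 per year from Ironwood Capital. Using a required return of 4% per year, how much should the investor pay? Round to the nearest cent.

$98.00

Level perpetuity: PV = C / r = $3.92 / 0.04 = $98.00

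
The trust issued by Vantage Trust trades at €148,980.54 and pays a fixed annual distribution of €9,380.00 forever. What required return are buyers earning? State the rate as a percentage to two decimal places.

6.30%

P = C/r ⇒ r = C/P = €9,380.00/€148,980.54 = 0.062961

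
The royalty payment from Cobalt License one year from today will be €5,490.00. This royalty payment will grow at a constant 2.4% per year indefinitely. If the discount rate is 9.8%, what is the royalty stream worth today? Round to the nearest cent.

€74189.19

Growing perpetuity: P = D₁ / (r − g) = €5,490.0000 / (0.098 − 0.024) = €74,189.19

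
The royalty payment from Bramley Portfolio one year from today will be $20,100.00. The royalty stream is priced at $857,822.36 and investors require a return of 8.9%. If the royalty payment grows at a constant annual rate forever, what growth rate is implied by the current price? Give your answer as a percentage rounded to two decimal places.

6.56%

P = D₁/(r−g) ⇒ g = r − D₁/P = 0.089 − $20,100.00/$857,822.36 = 0.065569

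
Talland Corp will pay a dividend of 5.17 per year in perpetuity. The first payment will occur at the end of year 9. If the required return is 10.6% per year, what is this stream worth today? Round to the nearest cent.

21.78

Value at end of year 8: C / r = 5.17 / 0.106 = 48.7736
Discount to today: PV = 48.7736 / (1 + 0.106)^8 = 48.7736 / 2.238933 = 21.78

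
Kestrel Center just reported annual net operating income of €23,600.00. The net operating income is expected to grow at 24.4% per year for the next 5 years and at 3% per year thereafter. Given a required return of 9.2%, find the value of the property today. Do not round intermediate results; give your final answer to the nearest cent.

€929651.19

D_1 = 29358.40000
D_2 = 36521.84960
D_3 = 45433.18090
D_4 = 56518.87704
D_5 = 70309.48304
Terminal value at year 5: TV = D_5×(1+g_2)/(r−g_2) = 72418.76753/0.062 = 1168044.63762
P_0 = D_1/(1+r)^1 + D_2/(1+r)^2 + D_3/(1+r)^3 + D_4/(1+r)^4 + D_5/(1+r)^5 + TV/(1+r)^5
    = 26884.98168 + 30627.21357 + 34890.34220 + 39746.87334 + 45279.40517 + 752222.37614 = 929651.19209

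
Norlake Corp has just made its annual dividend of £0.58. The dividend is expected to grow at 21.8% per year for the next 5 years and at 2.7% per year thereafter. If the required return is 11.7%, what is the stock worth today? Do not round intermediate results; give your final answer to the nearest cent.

£13.99

D_1 = 0.70644
D_2 = 0.86044
D_3 = 1.04802
D_4 = 1.27649
D_5 = 1.55476
Terminal value at year 5: TV = D_5×(1+g_2)/(r−g_2) = 1.59674/0.09 = 17.74158
P_0 = D_1/(1+r)^1 + D_2/(1+r)^2 + D_3/(1+r)^3 + D_4/(1+r)^4 + D_5/(1+r)^5 + TV/(1+r)^5
    = 0.63244 + 0.68963 + 0.75199 + 0.81998 + 0.89413 + 10.20297 = 13.99114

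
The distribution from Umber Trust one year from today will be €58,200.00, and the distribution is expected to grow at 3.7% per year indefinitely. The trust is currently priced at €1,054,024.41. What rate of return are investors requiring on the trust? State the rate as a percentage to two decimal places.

9.22%

P = D₁/(r − g) ⇒ r = D₁/P + g = €58,200.0000/€1,054,024.41 + 0.037 = 0.055217 + 0.037 = 0.092217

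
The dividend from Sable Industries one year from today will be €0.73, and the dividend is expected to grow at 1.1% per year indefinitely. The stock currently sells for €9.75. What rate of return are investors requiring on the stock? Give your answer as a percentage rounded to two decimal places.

8.59%

P = D₁/(r − g) ⇒ r = D₁/P + g = €0.7300/€9.75 + 0.011 = 0.074872 + 0.011 = 0.085872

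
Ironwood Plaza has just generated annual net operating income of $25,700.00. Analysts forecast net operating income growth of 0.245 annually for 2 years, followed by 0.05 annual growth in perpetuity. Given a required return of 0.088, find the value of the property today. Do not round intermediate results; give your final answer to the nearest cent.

$992925.44

D_1 = 31996.50000
D_2 = 39835.64250
Terminal value at year 2: TV = D_2×(1+g_2)/(r−g_2) = 41827.42462/0.038 = 1100721.70066
P_0 = D_1/(1+r)^1 + D_2/(1+r)^2 + TV/(1+r)^2
    = 29408.54779 + 33652.24449 + 929864.65034 = 992925.44263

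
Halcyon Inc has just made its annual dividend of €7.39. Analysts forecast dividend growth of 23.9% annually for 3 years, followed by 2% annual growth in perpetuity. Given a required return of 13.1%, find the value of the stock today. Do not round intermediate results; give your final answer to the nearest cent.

D_1 = 9.15621
D_2 = 11.34454
D_3 = 14.05589
Terminal value at year 3: TV = D_3×(1+g_2)/(r−g_2) = 14.33701/0.111 = 129.16223
P_0 = D_1/(1+r)^1 + D_2/(1+r)^2 + D_3/(1+r)^3 + TV/(1+r)^3
    = 8.09568 + 8.86874 + 9.71562 + 89.27867 = 115.95871

€115.96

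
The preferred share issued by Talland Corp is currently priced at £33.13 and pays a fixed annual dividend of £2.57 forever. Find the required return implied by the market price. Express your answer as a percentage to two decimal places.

P = C/r ⇒ r = C/P = £2.57/£33.13 = 0.077573

7.76%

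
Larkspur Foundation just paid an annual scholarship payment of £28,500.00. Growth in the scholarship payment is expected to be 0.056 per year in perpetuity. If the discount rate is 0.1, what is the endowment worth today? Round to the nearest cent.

£684000.00

D₁ = D₀ × (1 + g) = £28,500.00 × 1.056 = £30,096.0000
Growing perpetuity: P = D₁ / (r − g) = £30,096.0000 / (0.1 − 0.056) = £684,000.00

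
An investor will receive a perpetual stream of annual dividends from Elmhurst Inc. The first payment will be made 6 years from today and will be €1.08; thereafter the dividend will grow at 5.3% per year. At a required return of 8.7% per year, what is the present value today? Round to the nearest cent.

€20.93

Value at end of year 5: C₁ / (r − g) = €1.08 / (0.087 − 0.053) = €31.7647
Discount to today: PV = €31.7647 / (1 + 0.087)^5 = €31.7647 / 1.517566 = €20.93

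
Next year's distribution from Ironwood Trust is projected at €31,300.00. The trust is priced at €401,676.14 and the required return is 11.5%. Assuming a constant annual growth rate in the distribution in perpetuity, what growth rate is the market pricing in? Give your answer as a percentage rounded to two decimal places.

P = D₁/(r−g) ⇒ g = r − D₁/P = 0.115 − €31,300.00/€401,676.14 = 0.037077

3.71%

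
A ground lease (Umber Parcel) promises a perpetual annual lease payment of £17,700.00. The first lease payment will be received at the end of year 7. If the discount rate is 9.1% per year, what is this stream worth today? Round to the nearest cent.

£115340.91

Value at end of year 6: C / r = £17,700.00 / 0.091 = £194,505.4945
Discount to today: PV = £194,505.4945 / (1 + 0.091)^6 = £194,505.4945 / 1.686353 = £115,340.91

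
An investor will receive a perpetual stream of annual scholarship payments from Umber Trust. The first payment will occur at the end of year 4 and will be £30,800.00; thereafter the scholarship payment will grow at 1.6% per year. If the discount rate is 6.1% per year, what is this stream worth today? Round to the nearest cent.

£573049.39

Value at end of year 3: C₁ / (r − g) = £30,800.00 / (0.061 − 0.016) = £684,444.4444
Discount to today: PV = £684,444.4444 / (1 + 0.061)^3 = £684,444.4444 / 1.194390 = £573,049.39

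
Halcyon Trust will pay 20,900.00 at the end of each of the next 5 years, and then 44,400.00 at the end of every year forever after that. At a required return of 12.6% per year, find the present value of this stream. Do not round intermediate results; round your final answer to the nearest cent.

268912.90

PV of 5-year annuity: 20,900.00 × [1 − (1+0.126)^−5] / 0.126 = 74233.28852
Perpetuity value at year 5: 44,400.00 / 0.126 = 352380.95238
PV of perpetuity: 352380.95238 / (1+0.126)^5 = 194679.61218
Total PV = 74233.28852 + 194679.61218 = 268912.90070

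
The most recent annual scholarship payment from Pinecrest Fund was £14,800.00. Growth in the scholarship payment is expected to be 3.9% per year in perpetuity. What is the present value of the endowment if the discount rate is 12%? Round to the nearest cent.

D₁ = D₀ × (1 + g) = £14,800.00 × 1.039 = £15,377.2000
Growing perpetuity: P = D₁ / (r − g) = £15,377.2000 / (0.12 − 0.039) = £189,841.98

£189841.98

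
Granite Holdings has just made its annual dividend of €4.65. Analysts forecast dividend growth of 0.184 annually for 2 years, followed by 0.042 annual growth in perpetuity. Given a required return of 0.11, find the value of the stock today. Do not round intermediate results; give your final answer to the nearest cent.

D_1 = 5.50560
D_2 = 6.51863
Terminal value at year 2: TV = D_2×(1+g_2)/(r−g_2) = 6.79241/0.068 = 99.88842
P_0 = D_1/(1+r)^1 + D_2/(1+r)^2 + TV/(1+r)^2
    = 4.96000 + 5.29067 + 81.07169 = 91.32235

€91.32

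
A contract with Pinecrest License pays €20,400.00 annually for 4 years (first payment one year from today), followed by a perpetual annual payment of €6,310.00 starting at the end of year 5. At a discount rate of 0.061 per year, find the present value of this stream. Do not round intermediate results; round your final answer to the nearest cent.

PV of 4-year annuity: €20,400.00 × [1 − (1+0.061)^−4] / 0.061 = 70526.59010
Perpetuity value at year 4: €6,310.00 / 0.061 = 103442.62295
PV of perpetuity: 103442.62295 / (1+0.061)^4 = 81627.78062
Total PV = 70526.59010 + 81627.78062 = 152154.37072

€152154.37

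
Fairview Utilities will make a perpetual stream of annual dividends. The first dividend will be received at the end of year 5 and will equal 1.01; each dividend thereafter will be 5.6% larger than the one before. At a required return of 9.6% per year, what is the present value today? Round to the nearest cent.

17.50

Value at end of year 4: C₁ / (r − g) = 1.01 / (0.096 − 0.056) = 25.2500
Discount to today: PV = 25.2500 / (1 + 0.096)^4 = 25.2500 / 1.442920 = 17.50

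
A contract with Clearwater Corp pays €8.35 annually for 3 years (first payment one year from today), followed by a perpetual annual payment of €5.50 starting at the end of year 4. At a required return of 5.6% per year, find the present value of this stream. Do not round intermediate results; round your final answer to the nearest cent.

€105.89

PV of 3-year annuity: €8.35 × [1 − (1+0.056)^−3] / 0.056 = 22.48586
Perpetuity value at year 3: €5.50 / 0.056 = 98.21429
PV of perpetuity: 98.21429 / (1+0.056)^3 = 83.40324
Total PV = 22.48586 + 83.40324 = 105.88910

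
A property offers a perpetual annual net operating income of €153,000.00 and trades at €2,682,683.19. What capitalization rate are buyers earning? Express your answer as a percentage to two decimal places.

5.70%

P = C/r ⇒ r = C/P = €153,000.00/€2,682,683.19 = 0.057032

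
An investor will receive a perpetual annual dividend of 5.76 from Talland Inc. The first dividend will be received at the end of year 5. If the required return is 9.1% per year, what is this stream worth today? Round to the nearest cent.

Value at end of year 4: C / r = 5.76 / 0.091 = 63.2967
Discount to today: PV = 63.2967 / (1 + 0.091)^4 = 63.2967 / 1.416769 = 44.68

44.68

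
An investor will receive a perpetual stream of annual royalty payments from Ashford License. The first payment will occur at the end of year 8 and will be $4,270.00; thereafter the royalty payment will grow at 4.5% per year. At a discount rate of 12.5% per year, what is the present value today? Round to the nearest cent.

Value at end of year 7: C₁ / (r − g) = $4,270.00 / (0.125 − 0.045) = $53,375.0000
Discount to today: PV = $53,375.0000 / (1 + 0.125)^7 = $53,375.0000 / 2.280697 = $23,402.93

$23402.93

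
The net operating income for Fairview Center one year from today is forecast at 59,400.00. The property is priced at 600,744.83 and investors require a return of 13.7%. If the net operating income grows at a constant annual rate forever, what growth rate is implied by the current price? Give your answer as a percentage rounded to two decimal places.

3.81%

P = D₁/(r−g) ⇒ g = r − D₁/P = 0.137 − 59,400.00/600,744.83 = 0.038123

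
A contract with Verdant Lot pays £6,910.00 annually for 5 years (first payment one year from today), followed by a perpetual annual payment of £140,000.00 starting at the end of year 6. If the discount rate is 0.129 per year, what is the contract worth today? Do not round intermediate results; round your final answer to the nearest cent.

£616018.59

PV of 5-year annuity: £6,910.00 × [1 − (1+0.129)^−5] / 0.129 = 24363.48596
Perpetuity value at year 5: £140,000.00 / 0.129 = 1085271.31783
PV of perpetuity: 1085271.31783 / (1+0.129)^5 = 591655.10452
Total PV = 24363.48596 + 591655.10452 = 616018.59048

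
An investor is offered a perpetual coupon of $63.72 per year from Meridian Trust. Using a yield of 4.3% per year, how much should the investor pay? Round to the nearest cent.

$1481.86

Level perpetuity: PV = C / r = $63.72 / 0.043 = $1,481.86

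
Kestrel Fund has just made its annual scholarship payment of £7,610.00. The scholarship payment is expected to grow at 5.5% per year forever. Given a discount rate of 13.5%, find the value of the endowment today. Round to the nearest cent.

£100356.88

D₁ = D₀ × (1 + g) = £7,610.00 × 1.055 = £8,028.5500
Growing perpetuity: P = D₁ / (r − g) = £8,028.5500 / (0.135 − 0.055) = £100,356.88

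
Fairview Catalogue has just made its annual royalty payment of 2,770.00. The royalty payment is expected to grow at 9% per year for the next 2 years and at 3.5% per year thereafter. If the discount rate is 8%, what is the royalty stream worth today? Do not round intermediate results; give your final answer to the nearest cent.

D_1 = 3019.30000
D_2 = 3291.03700
Terminal value at year 2: TV = D_2×(1+g_2)/(r−g_2) = 3406.22329/0.045 = 75693.85100
P_0 = D_1/(1+r)^1 + D_2/(1+r)^2 + TV/(1+r)^2
    = 2795.64815 + 2821.53378 + 64895.27692 = 70512.45885

70512.46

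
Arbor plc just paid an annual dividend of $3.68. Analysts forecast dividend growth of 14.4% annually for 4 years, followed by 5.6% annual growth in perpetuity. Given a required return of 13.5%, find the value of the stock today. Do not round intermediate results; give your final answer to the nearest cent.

$65.78

D_1 = 4.20992
D_2 = 4.81615
D_3 = 5.50967
D_4 = 6.30307
Terminal value at year 4: TV = D_4×(1+g_2)/(r−g_2) = 6.65604/0.079 = 84.25365
P_0 = D_1/(1+r)^1 + D_2/(1+r)^2 + D_3/(1+r)^3 + D_4/(1+r)^4 + TV/(1+r)^4
    = 3.70918 + 3.73859 + 3.76824 + 3.79812 + 50.76978 = 65.78391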